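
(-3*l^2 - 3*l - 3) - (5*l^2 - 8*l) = -8*l^2 + 5*l - 3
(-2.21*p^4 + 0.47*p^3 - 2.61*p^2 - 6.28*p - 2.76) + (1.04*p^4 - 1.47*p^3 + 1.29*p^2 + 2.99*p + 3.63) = -1.17*p^4 - 1.0*p^3 - 1.32*p^2 - 3.29*p + 0.87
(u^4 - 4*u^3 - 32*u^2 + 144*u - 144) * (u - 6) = u^5 - 10*u^4 - 8*u^3 + 336*u^2 - 1008*u + 864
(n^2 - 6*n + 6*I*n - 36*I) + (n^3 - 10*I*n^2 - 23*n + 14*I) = n^3 + n^2 - 10*I*n^2 - 29*n + 6*I*n - 22*I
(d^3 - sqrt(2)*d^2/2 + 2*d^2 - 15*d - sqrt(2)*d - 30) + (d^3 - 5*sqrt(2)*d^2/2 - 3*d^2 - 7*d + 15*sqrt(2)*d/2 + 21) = 2*d^3 - 3*sqrt(2)*d^2 - d^2 - 22*d + 13*sqrt(2)*d/2 - 9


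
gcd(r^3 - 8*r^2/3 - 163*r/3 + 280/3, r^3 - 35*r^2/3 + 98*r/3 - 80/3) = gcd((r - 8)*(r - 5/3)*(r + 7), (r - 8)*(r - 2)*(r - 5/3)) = r^2 - 29*r/3 + 40/3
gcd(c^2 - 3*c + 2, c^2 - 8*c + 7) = c - 1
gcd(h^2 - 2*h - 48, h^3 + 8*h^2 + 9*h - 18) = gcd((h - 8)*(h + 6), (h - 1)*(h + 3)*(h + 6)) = h + 6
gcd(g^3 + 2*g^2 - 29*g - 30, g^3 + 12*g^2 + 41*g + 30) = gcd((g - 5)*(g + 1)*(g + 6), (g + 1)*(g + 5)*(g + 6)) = g^2 + 7*g + 6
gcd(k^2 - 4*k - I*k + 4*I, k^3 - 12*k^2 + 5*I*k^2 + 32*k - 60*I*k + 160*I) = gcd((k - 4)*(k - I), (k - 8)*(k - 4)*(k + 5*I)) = k - 4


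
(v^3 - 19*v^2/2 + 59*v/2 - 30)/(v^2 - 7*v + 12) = v - 5/2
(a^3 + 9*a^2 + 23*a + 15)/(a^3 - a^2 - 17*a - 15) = (a + 5)/(a - 5)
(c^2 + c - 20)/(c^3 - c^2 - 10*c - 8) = (c + 5)/(c^2 + 3*c + 2)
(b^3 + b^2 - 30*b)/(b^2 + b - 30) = b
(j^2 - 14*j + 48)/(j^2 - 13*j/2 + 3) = 2*(j - 8)/(2*j - 1)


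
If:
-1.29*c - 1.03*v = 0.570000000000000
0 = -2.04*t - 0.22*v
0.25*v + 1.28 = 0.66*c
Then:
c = 1.17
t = 0.22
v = -2.02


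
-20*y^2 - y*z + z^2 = (-5*y + z)*(4*y + z)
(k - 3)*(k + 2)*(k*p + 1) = k^3*p - k^2*p + k^2 - 6*k*p - k - 6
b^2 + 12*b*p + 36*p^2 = (b + 6*p)^2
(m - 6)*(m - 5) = m^2 - 11*m + 30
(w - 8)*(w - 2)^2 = w^3 - 12*w^2 + 36*w - 32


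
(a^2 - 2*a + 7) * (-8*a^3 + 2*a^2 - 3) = -8*a^5 + 18*a^4 - 60*a^3 + 11*a^2 + 6*a - 21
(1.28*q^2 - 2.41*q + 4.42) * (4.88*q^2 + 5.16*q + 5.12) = 6.2464*q^4 - 5.156*q^3 + 15.6876*q^2 + 10.468*q + 22.6304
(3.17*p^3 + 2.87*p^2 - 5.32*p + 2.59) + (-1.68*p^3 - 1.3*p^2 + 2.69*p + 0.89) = 1.49*p^3 + 1.57*p^2 - 2.63*p + 3.48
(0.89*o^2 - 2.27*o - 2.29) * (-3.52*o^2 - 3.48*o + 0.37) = -3.1328*o^4 + 4.8932*o^3 + 16.2897*o^2 + 7.1293*o - 0.8473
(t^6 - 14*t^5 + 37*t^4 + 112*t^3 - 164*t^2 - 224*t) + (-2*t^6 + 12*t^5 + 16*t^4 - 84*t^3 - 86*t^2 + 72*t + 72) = -t^6 - 2*t^5 + 53*t^4 + 28*t^3 - 250*t^2 - 152*t + 72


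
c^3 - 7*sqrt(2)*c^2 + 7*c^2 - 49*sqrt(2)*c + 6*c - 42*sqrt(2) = (c + 1)*(c + 6)*(c - 7*sqrt(2))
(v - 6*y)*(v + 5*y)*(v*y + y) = v^3*y - v^2*y^2 + v^2*y - 30*v*y^3 - v*y^2 - 30*y^3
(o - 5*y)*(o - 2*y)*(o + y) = o^3 - 6*o^2*y + 3*o*y^2 + 10*y^3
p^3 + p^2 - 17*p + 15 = (p - 3)*(p - 1)*(p + 5)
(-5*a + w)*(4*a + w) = -20*a^2 - a*w + w^2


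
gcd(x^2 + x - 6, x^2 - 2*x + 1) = 1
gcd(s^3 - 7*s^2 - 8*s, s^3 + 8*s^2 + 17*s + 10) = s + 1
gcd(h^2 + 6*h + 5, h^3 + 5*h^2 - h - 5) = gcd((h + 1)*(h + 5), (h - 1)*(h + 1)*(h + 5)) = h^2 + 6*h + 5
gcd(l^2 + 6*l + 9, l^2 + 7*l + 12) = l + 3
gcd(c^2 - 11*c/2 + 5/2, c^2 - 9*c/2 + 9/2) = 1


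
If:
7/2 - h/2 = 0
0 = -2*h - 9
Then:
No Solution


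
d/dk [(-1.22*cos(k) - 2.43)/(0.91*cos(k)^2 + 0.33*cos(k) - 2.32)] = (1.1102*sin(k)^2 - 4.4226*cos(k) - 4.7425)*sin(k)/(0.91*cos(k)^2 + 0.33*cos(k) - 2.32)^2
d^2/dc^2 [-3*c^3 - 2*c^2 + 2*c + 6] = -18*c - 4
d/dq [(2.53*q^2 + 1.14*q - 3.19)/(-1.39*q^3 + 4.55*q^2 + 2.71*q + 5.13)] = (3.5167*q^4 + 3.1692*q^3 - 11.633*q^2 + 54.9868*q + 14.4931)/(1.9321*q^6 - 12.649*q^5 + 13.1687*q^4 + 10.3996*q^3 + 54.0271*q^2 + 27.8046*q + 26.3169)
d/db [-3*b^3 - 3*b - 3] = -9*b^2 - 3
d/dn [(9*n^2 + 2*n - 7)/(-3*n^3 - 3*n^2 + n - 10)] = (27*n^4 + 12*n^3 - 48*n^2 - 222*n - 13)/(9*n^6 + 18*n^5 + 3*n^4 + 54*n^3 + 61*n^2 - 20*n + 100)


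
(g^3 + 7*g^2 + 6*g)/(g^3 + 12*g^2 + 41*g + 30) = g/(g + 5)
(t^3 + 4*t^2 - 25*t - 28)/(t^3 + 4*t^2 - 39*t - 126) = (t^2 - 3*t - 4)/(t^2 - 3*t - 18)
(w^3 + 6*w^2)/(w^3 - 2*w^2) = (w + 6)/(w - 2)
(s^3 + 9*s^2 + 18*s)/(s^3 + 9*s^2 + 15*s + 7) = s*(s^2 + 9*s + 18)/(s^3 + 9*s^2 + 15*s + 7)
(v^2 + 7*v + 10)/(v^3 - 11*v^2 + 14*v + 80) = (v + 5)/(v^2 - 13*v + 40)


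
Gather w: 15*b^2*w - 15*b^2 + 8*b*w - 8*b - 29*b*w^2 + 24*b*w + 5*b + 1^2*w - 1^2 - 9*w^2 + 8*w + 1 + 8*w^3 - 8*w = -15*b^2 - 3*b + 8*w^3 + w^2*(-29*b - 9) + w*(15*b^2 + 32*b + 1)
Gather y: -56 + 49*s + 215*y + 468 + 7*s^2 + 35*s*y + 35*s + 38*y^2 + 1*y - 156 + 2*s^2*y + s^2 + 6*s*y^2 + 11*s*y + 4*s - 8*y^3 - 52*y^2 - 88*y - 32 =8*s^2 + 88*s - 8*y^3 + y^2*(6*s - 14) + y*(2*s^2 + 46*s + 128) + 224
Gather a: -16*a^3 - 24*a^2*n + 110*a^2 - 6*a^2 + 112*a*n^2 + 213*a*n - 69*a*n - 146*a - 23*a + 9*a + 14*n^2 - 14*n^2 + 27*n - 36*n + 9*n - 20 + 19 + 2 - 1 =-16*a^3 + a^2*(104 - 24*n) + a*(112*n^2 + 144*n - 160)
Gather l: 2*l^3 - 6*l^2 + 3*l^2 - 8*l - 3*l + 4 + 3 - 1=2*l^3 - 3*l^2 - 11*l + 6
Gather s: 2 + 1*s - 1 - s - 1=0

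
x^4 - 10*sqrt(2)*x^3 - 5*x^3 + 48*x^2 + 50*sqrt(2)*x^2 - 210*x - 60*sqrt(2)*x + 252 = (x - 3)*(x - 2)*(x - 7*sqrt(2))*(x - 3*sqrt(2))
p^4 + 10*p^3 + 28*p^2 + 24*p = p*(p + 2)^2*(p + 6)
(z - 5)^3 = z^3 - 15*z^2 + 75*z - 125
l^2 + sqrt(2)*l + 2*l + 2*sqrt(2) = (l + 2)*(l + sqrt(2))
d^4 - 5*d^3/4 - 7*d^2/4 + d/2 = d*(d - 2)*(d - 1/4)*(d + 1)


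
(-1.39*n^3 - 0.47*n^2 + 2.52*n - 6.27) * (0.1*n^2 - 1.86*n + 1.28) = -0.139*n^5 + 2.5384*n^4 - 0.653*n^3 - 5.9158*n^2 + 14.8878*n - 8.0256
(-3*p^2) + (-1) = -3*p^2 - 1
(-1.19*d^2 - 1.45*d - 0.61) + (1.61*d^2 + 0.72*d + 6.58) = 0.42*d^2 - 0.73*d + 5.97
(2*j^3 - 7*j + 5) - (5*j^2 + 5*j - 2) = 2*j^3 - 5*j^2 - 12*j + 7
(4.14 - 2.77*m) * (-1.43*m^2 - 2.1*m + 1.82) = 3.9611*m^3 - 0.103199999999999*m^2 - 13.7354*m + 7.5348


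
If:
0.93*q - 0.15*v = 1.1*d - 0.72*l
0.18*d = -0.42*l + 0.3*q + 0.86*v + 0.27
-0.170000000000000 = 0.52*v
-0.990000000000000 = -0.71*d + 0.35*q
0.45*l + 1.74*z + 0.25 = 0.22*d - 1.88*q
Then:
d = 2.67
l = 0.67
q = 2.58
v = -0.33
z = -2.77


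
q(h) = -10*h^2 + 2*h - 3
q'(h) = 2 - 20*h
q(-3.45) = -128.92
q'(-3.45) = 71.00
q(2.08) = -42.10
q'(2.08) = -39.60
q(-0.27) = -4.27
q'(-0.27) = 7.40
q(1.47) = -21.67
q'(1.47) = -27.40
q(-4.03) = -173.47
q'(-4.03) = 82.60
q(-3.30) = -118.50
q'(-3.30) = 68.00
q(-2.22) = -56.72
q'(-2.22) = 46.40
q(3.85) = -143.52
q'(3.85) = -75.00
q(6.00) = -351.00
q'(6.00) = -118.00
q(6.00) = -351.00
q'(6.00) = -118.00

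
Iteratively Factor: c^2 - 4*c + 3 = (c - 3)*(c - 1)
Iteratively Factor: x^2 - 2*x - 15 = (x + 3)*(x - 5)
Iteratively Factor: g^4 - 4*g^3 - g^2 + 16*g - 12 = (g + 2)*(g^3 - 6*g^2 + 11*g - 6) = (g - 2)*(g + 2)*(g^2 - 4*g + 3) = (g - 3)*(g - 2)*(g + 2)*(g - 1)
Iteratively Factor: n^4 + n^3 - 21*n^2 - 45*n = (n + 3)*(n^3 - 2*n^2 - 15*n) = n*(n + 3)*(n^2 - 2*n - 15) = n*(n - 5)*(n + 3)*(n + 3)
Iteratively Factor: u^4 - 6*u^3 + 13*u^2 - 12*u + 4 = (u - 2)*(u^3 - 4*u^2 + 5*u - 2) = (u - 2)*(u - 1)*(u^2 - 3*u + 2) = (u - 2)^2*(u - 1)*(u - 1)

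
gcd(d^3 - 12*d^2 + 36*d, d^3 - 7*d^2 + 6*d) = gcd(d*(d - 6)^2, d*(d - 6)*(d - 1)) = d^2 - 6*d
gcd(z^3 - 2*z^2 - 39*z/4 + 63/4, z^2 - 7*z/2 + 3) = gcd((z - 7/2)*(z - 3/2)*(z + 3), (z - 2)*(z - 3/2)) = z - 3/2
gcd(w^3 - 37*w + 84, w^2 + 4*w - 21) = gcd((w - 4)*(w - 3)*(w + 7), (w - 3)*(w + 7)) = w^2 + 4*w - 21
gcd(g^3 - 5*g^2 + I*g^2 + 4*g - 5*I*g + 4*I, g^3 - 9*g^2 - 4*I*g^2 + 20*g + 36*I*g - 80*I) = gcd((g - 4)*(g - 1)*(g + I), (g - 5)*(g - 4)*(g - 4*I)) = g - 4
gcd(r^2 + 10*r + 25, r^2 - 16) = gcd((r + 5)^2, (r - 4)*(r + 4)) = 1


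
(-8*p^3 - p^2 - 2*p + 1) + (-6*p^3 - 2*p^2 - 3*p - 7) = -14*p^3 - 3*p^2 - 5*p - 6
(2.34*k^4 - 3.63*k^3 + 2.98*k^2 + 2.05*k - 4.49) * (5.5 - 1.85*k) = -4.329*k^5 + 19.5855*k^4 - 25.478*k^3 + 12.5975*k^2 + 19.5815*k - 24.695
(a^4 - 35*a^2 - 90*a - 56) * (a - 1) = a^5 - a^4 - 35*a^3 - 55*a^2 + 34*a + 56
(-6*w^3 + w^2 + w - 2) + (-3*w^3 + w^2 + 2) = -9*w^3 + 2*w^2 + w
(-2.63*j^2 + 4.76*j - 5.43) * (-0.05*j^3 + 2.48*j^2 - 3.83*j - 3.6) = 0.1315*j^5 - 6.7604*j^4 + 22.1492*j^3 - 22.2292*j^2 + 3.6609*j + 19.548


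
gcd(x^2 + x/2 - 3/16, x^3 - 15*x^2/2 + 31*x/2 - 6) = 1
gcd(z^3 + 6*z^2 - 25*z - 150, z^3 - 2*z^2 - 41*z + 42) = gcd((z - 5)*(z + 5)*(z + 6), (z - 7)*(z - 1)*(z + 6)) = z + 6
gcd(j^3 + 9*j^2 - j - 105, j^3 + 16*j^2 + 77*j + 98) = j + 7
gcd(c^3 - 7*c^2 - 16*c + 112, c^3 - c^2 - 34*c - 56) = c^2 - 3*c - 28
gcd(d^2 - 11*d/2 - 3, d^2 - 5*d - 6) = d - 6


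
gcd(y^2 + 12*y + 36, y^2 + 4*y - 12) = y + 6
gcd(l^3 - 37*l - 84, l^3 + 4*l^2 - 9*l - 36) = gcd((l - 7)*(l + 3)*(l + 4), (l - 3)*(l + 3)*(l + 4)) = l^2 + 7*l + 12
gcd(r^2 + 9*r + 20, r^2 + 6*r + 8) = r + 4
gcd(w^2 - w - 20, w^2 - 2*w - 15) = w - 5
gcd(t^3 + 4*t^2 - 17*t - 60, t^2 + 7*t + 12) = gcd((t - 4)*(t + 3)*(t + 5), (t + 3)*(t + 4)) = t + 3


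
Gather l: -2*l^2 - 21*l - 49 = -2*l^2 - 21*l - 49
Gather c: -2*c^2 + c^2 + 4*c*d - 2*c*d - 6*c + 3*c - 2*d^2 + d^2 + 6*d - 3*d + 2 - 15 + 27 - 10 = -c^2 + c*(2*d - 3) - d^2 + 3*d + 4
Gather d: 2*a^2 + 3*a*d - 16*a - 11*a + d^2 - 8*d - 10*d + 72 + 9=2*a^2 - 27*a + d^2 + d*(3*a - 18) + 81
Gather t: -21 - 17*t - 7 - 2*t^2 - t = -2*t^2 - 18*t - 28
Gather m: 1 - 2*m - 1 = -2*m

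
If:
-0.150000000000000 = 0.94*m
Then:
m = -0.16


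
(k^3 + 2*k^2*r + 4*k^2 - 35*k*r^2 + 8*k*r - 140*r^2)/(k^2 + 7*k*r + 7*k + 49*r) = (k^2 - 5*k*r + 4*k - 20*r)/(k + 7)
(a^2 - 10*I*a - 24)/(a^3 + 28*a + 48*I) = (a - 4*I)/(a^2 + 6*I*a - 8)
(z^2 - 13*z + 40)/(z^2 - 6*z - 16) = (z - 5)/(z + 2)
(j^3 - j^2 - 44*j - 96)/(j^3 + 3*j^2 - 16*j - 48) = (j - 8)/(j - 4)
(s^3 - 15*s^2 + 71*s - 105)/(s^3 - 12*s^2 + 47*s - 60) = (s - 7)/(s - 4)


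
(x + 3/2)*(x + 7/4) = x^2 + 13*x/4 + 21/8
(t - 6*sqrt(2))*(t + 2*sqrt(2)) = t^2 - 4*sqrt(2)*t - 24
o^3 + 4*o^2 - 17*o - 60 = (o - 4)*(o + 3)*(o + 5)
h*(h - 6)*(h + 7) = h^3 + h^2 - 42*h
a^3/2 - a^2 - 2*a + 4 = (a/2 + 1)*(a - 2)^2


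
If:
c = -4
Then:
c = -4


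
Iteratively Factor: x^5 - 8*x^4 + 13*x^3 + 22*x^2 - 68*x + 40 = (x - 2)*(x^4 - 6*x^3 + x^2 + 24*x - 20) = (x - 5)*(x - 2)*(x^3 - x^2 - 4*x + 4) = (x - 5)*(x - 2)*(x + 2)*(x^2 - 3*x + 2) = (x - 5)*(x - 2)^2*(x + 2)*(x - 1)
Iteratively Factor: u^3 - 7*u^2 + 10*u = (u - 5)*(u^2 - 2*u) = u*(u - 5)*(u - 2)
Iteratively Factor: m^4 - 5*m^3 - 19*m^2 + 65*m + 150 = (m - 5)*(m^3 - 19*m - 30) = (m - 5)*(m + 2)*(m^2 - 2*m - 15) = (m - 5)*(m + 2)*(m + 3)*(m - 5)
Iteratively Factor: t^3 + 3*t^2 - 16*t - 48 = (t - 4)*(t^2 + 7*t + 12) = (t - 4)*(t + 3)*(t + 4)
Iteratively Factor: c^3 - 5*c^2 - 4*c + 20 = (c - 2)*(c^2 - 3*c - 10) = (c - 5)*(c - 2)*(c + 2)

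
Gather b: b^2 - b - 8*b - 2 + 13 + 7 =b^2 - 9*b + 18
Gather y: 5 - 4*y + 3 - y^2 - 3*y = -y^2 - 7*y + 8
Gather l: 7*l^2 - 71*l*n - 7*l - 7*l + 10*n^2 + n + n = 7*l^2 + l*(-71*n - 14) + 10*n^2 + 2*n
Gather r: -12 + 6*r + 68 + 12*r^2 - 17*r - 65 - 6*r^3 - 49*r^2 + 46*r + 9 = -6*r^3 - 37*r^2 + 35*r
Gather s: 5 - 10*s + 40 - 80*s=45 - 90*s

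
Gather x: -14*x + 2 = 2 - 14*x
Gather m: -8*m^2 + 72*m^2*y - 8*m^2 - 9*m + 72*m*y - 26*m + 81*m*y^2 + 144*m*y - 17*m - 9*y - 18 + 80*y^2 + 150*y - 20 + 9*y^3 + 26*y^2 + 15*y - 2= m^2*(72*y - 16) + m*(81*y^2 + 216*y - 52) + 9*y^3 + 106*y^2 + 156*y - 40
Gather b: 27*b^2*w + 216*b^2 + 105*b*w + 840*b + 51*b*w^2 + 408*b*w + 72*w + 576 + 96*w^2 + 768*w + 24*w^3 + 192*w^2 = b^2*(27*w + 216) + b*(51*w^2 + 513*w + 840) + 24*w^3 + 288*w^2 + 840*w + 576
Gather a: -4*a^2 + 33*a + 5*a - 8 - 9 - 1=-4*a^2 + 38*a - 18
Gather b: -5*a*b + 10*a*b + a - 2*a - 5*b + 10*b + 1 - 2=-a + b*(5*a + 5) - 1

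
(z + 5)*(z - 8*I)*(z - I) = z^3 + 5*z^2 - 9*I*z^2 - 8*z - 45*I*z - 40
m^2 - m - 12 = (m - 4)*(m + 3)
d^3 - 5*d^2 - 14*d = d*(d - 7)*(d + 2)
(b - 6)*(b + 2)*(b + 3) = b^3 - b^2 - 24*b - 36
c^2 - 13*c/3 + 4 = (c - 3)*(c - 4/3)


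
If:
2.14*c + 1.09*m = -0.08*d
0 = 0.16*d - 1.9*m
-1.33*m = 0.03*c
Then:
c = 0.00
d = 0.00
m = 0.00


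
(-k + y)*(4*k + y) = -4*k^2 + 3*k*y + y^2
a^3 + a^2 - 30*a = a*(a - 5)*(a + 6)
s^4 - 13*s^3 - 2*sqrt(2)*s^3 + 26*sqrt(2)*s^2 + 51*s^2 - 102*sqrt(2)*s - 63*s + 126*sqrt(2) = (s - 7)*(s - 3)^2*(s - 2*sqrt(2))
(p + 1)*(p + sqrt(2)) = p^2 + p + sqrt(2)*p + sqrt(2)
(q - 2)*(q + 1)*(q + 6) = q^3 + 5*q^2 - 8*q - 12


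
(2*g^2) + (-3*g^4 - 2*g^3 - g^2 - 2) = -3*g^4 - 2*g^3 + g^2 - 2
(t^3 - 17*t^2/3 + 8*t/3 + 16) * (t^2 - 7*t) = t^5 - 38*t^4/3 + 127*t^3/3 - 8*t^2/3 - 112*t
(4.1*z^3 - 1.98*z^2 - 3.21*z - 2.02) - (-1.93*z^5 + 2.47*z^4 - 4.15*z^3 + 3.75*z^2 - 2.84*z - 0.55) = 1.93*z^5 - 2.47*z^4 + 8.25*z^3 - 5.73*z^2 - 0.37*z - 1.47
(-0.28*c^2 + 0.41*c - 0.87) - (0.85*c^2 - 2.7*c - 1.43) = -1.13*c^2 + 3.11*c + 0.56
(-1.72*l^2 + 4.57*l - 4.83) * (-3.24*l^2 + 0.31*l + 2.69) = 5.5728*l^4 - 15.34*l^3 + 12.4391*l^2 + 10.796*l - 12.9927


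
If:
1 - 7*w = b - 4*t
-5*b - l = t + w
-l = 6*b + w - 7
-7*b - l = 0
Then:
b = -19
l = 133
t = -26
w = -12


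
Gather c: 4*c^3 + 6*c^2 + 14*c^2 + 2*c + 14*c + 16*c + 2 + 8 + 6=4*c^3 + 20*c^2 + 32*c + 16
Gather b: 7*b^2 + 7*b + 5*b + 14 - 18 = 7*b^2 + 12*b - 4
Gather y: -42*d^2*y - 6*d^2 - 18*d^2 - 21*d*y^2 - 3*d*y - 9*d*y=-24*d^2 - 21*d*y^2 + y*(-42*d^2 - 12*d)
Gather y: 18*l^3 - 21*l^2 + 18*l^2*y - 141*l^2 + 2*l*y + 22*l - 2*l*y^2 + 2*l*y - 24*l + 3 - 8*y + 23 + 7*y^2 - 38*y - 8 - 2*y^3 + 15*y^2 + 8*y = 18*l^3 - 162*l^2 - 2*l - 2*y^3 + y^2*(22 - 2*l) + y*(18*l^2 + 4*l - 38) + 18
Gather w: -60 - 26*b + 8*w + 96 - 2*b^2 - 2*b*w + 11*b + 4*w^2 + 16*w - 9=-2*b^2 - 15*b + 4*w^2 + w*(24 - 2*b) + 27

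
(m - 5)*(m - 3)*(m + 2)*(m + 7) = m^4 + m^3 - 43*m^2 + 23*m + 210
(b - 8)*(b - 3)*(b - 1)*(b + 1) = b^4 - 11*b^3 + 23*b^2 + 11*b - 24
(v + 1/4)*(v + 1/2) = v^2 + 3*v/4 + 1/8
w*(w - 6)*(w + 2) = w^3 - 4*w^2 - 12*w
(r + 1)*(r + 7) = r^2 + 8*r + 7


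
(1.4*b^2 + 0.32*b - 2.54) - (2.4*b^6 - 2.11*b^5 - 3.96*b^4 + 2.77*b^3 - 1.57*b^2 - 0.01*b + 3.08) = -2.4*b^6 + 2.11*b^5 + 3.96*b^4 - 2.77*b^3 + 2.97*b^2 + 0.33*b - 5.62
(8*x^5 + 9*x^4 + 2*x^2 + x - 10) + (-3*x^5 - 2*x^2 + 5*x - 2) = 5*x^5 + 9*x^4 + 6*x - 12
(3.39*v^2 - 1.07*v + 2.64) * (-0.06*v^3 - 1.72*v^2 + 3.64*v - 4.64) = -0.2034*v^5 - 5.7666*v^4 + 14.0216*v^3 - 24.1652*v^2 + 14.5744*v - 12.2496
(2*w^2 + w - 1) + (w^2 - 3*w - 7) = 3*w^2 - 2*w - 8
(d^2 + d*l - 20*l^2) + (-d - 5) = d^2 + d*l - d - 20*l^2 - 5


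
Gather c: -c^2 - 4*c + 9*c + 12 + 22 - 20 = -c^2 + 5*c + 14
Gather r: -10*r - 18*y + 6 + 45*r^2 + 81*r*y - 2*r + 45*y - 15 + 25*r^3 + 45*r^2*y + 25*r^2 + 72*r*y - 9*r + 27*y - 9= 25*r^3 + r^2*(45*y + 70) + r*(153*y - 21) + 54*y - 18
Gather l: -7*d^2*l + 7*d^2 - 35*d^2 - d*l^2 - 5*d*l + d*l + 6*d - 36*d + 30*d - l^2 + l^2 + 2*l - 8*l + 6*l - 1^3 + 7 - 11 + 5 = -28*d^2 - d*l^2 + l*(-7*d^2 - 4*d)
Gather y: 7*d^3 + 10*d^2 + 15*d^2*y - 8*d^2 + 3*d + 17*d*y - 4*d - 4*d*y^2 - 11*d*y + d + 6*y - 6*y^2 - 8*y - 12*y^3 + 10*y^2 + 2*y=7*d^3 + 2*d^2 - 12*y^3 + y^2*(4 - 4*d) + y*(15*d^2 + 6*d)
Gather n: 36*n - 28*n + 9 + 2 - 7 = 8*n + 4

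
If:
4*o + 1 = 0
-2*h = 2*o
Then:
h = 1/4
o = -1/4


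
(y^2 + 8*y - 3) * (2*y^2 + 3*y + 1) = 2*y^4 + 19*y^3 + 19*y^2 - y - 3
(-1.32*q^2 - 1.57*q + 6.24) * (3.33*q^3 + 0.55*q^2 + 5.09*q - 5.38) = -4.3956*q^5 - 5.9541*q^4 + 13.1969*q^3 + 2.5423*q^2 + 40.2082*q - 33.5712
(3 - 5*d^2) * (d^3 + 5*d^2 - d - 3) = -5*d^5 - 25*d^4 + 8*d^3 + 30*d^2 - 3*d - 9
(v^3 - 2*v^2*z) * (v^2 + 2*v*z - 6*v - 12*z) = v^5 - 6*v^4 - 4*v^3*z^2 + 24*v^2*z^2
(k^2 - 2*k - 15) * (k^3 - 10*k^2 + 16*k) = k^5 - 12*k^4 + 21*k^3 + 118*k^2 - 240*k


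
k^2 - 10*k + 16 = (k - 8)*(k - 2)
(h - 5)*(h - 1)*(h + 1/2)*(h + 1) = h^4 - 9*h^3/2 - 7*h^2/2 + 9*h/2 + 5/2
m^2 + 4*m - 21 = (m - 3)*(m + 7)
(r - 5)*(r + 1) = r^2 - 4*r - 5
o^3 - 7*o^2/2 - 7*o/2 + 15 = (o - 3)*(o - 5/2)*(o + 2)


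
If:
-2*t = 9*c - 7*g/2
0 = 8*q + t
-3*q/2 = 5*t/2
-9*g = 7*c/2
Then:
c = 0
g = 0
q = 0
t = 0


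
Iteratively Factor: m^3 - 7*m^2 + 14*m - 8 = (m - 2)*(m^2 - 5*m + 4) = (m - 4)*(m - 2)*(m - 1)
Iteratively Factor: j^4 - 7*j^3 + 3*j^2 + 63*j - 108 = (j - 4)*(j^3 - 3*j^2 - 9*j + 27) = (j - 4)*(j - 3)*(j^2 - 9) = (j - 4)*(j - 3)*(j + 3)*(j - 3)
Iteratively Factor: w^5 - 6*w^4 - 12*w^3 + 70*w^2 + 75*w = (w - 5)*(w^4 - w^3 - 17*w^2 - 15*w) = w*(w - 5)*(w^3 - w^2 - 17*w - 15) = w*(w - 5)*(w + 3)*(w^2 - 4*w - 5) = w*(w - 5)*(w + 1)*(w + 3)*(w - 5)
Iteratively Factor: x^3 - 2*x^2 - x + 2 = (x - 1)*(x^2 - x - 2) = (x - 2)*(x - 1)*(x + 1)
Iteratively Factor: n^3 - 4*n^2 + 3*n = (n - 3)*(n^2 - n) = (n - 3)*(n - 1)*(n)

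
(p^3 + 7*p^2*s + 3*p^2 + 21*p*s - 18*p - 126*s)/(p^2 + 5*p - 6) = (p^2 + 7*p*s - 3*p - 21*s)/(p - 1)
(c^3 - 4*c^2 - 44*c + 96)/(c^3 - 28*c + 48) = (c - 8)/(c - 4)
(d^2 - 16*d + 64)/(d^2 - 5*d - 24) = (d - 8)/(d + 3)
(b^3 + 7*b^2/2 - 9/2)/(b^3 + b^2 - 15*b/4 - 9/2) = 2*(b^2 + 2*b - 3)/(2*b^2 - b - 6)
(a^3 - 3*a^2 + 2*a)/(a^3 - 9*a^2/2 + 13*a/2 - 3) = 2*a/(2*a - 3)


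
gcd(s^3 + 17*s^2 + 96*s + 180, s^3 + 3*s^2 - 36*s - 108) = s + 6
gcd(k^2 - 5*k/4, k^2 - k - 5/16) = k - 5/4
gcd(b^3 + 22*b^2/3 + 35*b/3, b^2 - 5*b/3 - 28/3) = b + 7/3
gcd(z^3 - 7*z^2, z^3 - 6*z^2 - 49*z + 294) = z - 7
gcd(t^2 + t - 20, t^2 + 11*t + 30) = t + 5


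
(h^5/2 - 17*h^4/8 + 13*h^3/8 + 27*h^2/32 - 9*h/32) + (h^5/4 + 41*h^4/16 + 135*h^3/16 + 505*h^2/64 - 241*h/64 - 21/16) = 3*h^5/4 + 7*h^4/16 + 161*h^3/16 + 559*h^2/64 - 259*h/64 - 21/16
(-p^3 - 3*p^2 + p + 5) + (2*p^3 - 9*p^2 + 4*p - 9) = p^3 - 12*p^2 + 5*p - 4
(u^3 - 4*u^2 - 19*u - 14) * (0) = 0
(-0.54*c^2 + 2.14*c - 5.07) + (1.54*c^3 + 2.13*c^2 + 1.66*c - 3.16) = 1.54*c^3 + 1.59*c^2 + 3.8*c - 8.23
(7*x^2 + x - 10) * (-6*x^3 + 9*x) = -42*x^5 - 6*x^4 + 123*x^3 + 9*x^2 - 90*x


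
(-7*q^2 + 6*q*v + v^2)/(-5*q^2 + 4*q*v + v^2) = (7*q + v)/(5*q + v)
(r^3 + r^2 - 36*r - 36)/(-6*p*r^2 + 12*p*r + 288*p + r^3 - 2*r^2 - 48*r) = (-r^2 + 5*r + 6)/(6*p*r - 48*p - r^2 + 8*r)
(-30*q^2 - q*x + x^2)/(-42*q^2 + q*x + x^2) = (5*q + x)/(7*q + x)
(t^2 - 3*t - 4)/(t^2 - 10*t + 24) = (t + 1)/(t - 6)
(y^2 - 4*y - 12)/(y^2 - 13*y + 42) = (y + 2)/(y - 7)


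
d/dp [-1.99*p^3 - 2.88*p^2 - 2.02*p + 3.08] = -5.97*p^2 - 5.76*p - 2.02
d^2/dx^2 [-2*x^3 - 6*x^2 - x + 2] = -12*x - 12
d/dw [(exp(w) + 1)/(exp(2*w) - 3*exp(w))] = (-exp(2*w) - 2*exp(w) + 3)*exp(-w)/(exp(2*w) - 6*exp(w) + 9)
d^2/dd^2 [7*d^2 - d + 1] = 14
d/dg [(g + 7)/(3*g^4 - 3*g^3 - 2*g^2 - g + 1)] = (3*g^4 - 3*g^3 - 2*g^2 - g + (g + 7)*(-12*g^3 + 9*g^2 + 4*g + 1) + 1)/(-3*g^4 + 3*g^3 + 2*g^2 + g - 1)^2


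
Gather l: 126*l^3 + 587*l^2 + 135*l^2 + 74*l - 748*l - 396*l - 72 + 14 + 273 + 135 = 126*l^3 + 722*l^2 - 1070*l + 350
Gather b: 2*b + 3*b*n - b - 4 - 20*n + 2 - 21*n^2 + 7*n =b*(3*n + 1) - 21*n^2 - 13*n - 2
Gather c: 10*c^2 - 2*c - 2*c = 10*c^2 - 4*c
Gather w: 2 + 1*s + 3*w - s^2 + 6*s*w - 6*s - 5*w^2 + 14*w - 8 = -s^2 - 5*s - 5*w^2 + w*(6*s + 17) - 6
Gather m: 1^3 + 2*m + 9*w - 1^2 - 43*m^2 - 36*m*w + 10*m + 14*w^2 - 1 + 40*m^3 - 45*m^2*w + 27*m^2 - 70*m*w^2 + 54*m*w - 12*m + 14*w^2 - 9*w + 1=40*m^3 + m^2*(-45*w - 16) + m*(-70*w^2 + 18*w) + 28*w^2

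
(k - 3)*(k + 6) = k^2 + 3*k - 18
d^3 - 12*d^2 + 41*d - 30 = (d - 6)*(d - 5)*(d - 1)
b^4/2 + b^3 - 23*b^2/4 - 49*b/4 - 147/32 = (b/2 + 1/4)*(b - 7/2)*(b + 3/2)*(b + 7/2)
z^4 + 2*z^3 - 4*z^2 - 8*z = z*(z - 2)*(z + 2)^2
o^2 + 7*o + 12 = (o + 3)*(o + 4)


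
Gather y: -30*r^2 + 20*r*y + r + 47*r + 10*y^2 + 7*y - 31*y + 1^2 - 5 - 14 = -30*r^2 + 48*r + 10*y^2 + y*(20*r - 24) - 18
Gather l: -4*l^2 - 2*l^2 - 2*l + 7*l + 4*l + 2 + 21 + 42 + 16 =-6*l^2 + 9*l + 81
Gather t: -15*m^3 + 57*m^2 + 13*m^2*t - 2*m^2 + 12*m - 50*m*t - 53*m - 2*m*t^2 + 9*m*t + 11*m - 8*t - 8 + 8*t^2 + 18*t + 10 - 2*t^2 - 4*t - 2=-15*m^3 + 55*m^2 - 30*m + t^2*(6 - 2*m) + t*(13*m^2 - 41*m + 6)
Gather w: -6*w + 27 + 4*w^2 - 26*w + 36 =4*w^2 - 32*w + 63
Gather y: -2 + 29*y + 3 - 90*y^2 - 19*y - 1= -90*y^2 + 10*y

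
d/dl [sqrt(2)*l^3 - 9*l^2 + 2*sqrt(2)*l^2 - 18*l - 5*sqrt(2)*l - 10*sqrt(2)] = 3*sqrt(2)*l^2 - 18*l + 4*sqrt(2)*l - 18 - 5*sqrt(2)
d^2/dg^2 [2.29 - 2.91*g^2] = -5.82000000000000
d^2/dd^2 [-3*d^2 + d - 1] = -6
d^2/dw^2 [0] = 0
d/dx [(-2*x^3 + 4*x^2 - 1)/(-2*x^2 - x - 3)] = (4*x^4 + 4*x^3 + 14*x^2 - 28*x - 1)/(4*x^4 + 4*x^3 + 13*x^2 + 6*x + 9)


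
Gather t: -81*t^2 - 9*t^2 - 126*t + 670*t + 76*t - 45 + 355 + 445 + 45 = -90*t^2 + 620*t + 800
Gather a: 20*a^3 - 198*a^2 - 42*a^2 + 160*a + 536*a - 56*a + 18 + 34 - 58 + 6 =20*a^3 - 240*a^2 + 640*a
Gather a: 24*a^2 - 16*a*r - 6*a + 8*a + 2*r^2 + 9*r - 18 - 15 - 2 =24*a^2 + a*(2 - 16*r) + 2*r^2 + 9*r - 35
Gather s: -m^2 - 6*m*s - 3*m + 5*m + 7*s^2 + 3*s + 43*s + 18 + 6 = -m^2 + 2*m + 7*s^2 + s*(46 - 6*m) + 24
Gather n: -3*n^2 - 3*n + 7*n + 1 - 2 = -3*n^2 + 4*n - 1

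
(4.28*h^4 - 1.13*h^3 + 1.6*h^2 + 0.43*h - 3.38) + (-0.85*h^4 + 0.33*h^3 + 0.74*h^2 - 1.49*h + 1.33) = 3.43*h^4 - 0.8*h^3 + 2.34*h^2 - 1.06*h - 2.05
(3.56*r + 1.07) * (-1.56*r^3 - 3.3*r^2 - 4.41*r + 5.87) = -5.5536*r^4 - 13.4172*r^3 - 19.2306*r^2 + 16.1785*r + 6.2809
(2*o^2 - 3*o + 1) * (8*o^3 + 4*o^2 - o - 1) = 16*o^5 - 16*o^4 - 6*o^3 + 5*o^2 + 2*o - 1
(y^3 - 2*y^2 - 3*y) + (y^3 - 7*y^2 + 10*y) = 2*y^3 - 9*y^2 + 7*y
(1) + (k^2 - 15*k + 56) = k^2 - 15*k + 57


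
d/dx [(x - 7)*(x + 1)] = 2*x - 6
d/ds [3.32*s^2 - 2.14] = 6.64*s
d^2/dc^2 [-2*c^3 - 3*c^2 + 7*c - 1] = -12*c - 6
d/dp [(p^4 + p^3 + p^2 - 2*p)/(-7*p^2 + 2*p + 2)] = (-14*p^5 - p^4 + 12*p^3 - 6*p^2 + 4*p - 4)/(49*p^4 - 28*p^3 - 24*p^2 + 8*p + 4)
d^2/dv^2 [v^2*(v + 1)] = 6*v + 2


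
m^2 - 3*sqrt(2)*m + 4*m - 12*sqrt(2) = (m + 4)*(m - 3*sqrt(2))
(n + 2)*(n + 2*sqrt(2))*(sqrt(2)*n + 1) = sqrt(2)*n^3 + 2*sqrt(2)*n^2 + 5*n^2 + 2*sqrt(2)*n + 10*n + 4*sqrt(2)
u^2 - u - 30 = (u - 6)*(u + 5)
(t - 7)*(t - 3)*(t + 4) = t^3 - 6*t^2 - 19*t + 84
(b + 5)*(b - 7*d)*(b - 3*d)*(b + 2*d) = b^4 - 8*b^3*d + 5*b^3 + b^2*d^2 - 40*b^2*d + 42*b*d^3 + 5*b*d^2 + 210*d^3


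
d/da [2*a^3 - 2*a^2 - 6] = 2*a*(3*a - 2)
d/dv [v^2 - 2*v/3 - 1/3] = 2*v - 2/3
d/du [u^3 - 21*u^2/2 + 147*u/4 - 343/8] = 3*u^2 - 21*u + 147/4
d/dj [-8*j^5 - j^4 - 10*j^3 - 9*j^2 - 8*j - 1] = -40*j^4 - 4*j^3 - 30*j^2 - 18*j - 8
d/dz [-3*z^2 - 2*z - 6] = -6*z - 2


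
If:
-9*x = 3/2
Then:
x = -1/6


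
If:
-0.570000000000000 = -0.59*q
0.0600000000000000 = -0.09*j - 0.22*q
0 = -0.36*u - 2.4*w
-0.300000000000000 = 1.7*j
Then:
No Solution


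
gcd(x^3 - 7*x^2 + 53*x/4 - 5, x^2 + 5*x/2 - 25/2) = x - 5/2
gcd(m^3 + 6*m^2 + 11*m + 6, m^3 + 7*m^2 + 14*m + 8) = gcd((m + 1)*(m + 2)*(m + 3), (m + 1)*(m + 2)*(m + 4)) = m^2 + 3*m + 2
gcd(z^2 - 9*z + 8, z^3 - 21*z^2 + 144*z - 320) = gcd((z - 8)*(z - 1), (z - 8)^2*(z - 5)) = z - 8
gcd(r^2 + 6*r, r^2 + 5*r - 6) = r + 6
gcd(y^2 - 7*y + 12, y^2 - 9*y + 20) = y - 4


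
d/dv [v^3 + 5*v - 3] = 3*v^2 + 5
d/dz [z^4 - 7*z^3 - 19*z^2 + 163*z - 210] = 4*z^3 - 21*z^2 - 38*z + 163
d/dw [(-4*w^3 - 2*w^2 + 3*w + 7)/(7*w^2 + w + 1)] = (-28*w^4 - 8*w^3 - 35*w^2 - 102*w - 4)/(49*w^4 + 14*w^3 + 15*w^2 + 2*w + 1)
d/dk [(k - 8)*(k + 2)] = 2*k - 6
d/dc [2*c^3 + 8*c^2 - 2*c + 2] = 6*c^2 + 16*c - 2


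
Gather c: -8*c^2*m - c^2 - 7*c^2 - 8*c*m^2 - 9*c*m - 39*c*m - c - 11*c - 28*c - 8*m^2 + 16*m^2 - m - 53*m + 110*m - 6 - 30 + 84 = c^2*(-8*m - 8) + c*(-8*m^2 - 48*m - 40) + 8*m^2 + 56*m + 48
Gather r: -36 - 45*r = -45*r - 36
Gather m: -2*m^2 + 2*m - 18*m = -2*m^2 - 16*m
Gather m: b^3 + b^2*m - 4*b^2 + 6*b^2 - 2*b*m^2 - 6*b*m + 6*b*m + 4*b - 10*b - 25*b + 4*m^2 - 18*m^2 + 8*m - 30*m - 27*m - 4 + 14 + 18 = b^3 + 2*b^2 - 31*b + m^2*(-2*b - 14) + m*(b^2 - 49) + 28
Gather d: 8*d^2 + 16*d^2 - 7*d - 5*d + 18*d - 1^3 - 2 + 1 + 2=24*d^2 + 6*d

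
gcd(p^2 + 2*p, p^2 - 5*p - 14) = p + 2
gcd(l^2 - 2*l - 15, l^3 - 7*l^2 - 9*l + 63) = l + 3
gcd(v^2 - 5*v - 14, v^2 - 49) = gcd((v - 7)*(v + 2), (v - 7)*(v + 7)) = v - 7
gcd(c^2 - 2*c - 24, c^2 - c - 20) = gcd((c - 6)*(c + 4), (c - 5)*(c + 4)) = c + 4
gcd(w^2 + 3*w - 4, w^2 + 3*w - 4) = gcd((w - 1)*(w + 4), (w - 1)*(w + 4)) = w^2 + 3*w - 4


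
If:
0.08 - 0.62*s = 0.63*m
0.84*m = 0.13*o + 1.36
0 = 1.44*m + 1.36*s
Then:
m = -3.02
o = -29.99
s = 3.20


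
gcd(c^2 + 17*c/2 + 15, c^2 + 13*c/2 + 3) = c + 6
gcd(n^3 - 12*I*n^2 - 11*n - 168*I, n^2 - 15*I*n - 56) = n^2 - 15*I*n - 56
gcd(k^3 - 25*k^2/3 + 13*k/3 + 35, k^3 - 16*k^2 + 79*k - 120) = k - 3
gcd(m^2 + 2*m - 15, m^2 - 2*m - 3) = m - 3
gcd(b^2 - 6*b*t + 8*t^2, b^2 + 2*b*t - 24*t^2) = -b + 4*t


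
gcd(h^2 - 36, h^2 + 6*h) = h + 6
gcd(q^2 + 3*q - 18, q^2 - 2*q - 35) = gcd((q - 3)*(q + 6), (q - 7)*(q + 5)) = 1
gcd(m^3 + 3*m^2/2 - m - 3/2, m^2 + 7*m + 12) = 1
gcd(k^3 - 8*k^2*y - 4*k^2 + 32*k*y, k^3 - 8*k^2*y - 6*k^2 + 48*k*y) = -k^2 + 8*k*y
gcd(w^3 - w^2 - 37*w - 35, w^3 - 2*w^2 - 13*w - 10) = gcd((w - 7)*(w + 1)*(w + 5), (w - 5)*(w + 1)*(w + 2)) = w + 1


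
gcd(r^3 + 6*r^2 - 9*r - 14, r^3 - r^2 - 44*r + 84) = r^2 + 5*r - 14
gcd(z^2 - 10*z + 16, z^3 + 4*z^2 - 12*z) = z - 2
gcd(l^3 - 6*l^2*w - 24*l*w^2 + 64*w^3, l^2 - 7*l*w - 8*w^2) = -l + 8*w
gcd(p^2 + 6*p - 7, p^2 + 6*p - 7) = p^2 + 6*p - 7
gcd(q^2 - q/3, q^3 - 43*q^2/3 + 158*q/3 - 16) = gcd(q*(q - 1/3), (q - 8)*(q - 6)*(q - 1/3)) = q - 1/3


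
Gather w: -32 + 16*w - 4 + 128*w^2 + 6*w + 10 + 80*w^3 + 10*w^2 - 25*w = 80*w^3 + 138*w^2 - 3*w - 26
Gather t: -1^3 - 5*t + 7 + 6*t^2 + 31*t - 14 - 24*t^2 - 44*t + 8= -18*t^2 - 18*t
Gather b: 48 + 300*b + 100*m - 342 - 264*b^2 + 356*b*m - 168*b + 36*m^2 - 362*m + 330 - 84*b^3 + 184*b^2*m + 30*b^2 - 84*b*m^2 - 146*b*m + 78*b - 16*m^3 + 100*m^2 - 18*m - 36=-84*b^3 + b^2*(184*m - 234) + b*(-84*m^2 + 210*m + 210) - 16*m^3 + 136*m^2 - 280*m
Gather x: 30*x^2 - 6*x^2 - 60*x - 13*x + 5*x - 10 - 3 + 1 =24*x^2 - 68*x - 12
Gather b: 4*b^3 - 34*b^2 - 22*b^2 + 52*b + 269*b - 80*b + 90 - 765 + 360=4*b^3 - 56*b^2 + 241*b - 315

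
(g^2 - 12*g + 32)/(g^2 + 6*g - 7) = (g^2 - 12*g + 32)/(g^2 + 6*g - 7)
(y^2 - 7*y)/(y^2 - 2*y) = (y - 7)/(y - 2)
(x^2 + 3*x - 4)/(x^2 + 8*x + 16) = (x - 1)/(x + 4)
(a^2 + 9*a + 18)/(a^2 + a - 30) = (a + 3)/(a - 5)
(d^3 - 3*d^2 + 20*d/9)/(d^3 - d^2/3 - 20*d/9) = (3*d - 4)/(3*d + 4)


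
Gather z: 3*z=3*z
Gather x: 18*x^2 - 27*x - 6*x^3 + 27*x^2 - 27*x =-6*x^3 + 45*x^2 - 54*x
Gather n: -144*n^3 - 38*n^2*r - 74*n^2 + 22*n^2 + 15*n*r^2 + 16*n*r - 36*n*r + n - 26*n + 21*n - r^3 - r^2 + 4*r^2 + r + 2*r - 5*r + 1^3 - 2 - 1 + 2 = -144*n^3 + n^2*(-38*r - 52) + n*(15*r^2 - 20*r - 4) - r^3 + 3*r^2 - 2*r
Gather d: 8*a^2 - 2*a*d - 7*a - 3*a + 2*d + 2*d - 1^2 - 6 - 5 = 8*a^2 - 10*a + d*(4 - 2*a) - 12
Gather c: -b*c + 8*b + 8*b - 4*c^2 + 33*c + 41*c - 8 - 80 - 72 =16*b - 4*c^2 + c*(74 - b) - 160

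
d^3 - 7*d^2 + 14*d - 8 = (d - 4)*(d - 2)*(d - 1)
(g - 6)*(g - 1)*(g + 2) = g^3 - 5*g^2 - 8*g + 12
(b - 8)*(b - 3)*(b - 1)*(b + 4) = b^4 - 8*b^3 - 13*b^2 + 116*b - 96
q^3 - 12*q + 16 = (q - 2)^2*(q + 4)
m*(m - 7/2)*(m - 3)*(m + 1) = m^4 - 11*m^3/2 + 4*m^2 + 21*m/2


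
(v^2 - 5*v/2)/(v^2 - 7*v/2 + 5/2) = v/(v - 1)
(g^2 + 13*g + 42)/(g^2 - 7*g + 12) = (g^2 + 13*g + 42)/(g^2 - 7*g + 12)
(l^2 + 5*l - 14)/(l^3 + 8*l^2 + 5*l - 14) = (l - 2)/(l^2 + l - 2)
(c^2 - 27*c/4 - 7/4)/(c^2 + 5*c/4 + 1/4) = (c - 7)/(c + 1)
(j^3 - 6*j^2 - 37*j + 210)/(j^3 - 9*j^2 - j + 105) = (j + 6)/(j + 3)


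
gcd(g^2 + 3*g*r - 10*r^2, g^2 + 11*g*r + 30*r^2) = g + 5*r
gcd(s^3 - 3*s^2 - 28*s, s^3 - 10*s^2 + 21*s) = s^2 - 7*s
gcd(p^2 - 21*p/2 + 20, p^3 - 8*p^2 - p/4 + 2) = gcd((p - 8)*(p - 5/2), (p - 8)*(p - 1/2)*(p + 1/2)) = p - 8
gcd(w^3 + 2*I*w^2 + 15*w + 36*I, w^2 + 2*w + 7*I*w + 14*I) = 1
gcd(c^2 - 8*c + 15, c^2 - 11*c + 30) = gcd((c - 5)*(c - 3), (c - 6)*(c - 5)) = c - 5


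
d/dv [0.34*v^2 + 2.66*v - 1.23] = 0.68*v + 2.66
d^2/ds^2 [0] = 0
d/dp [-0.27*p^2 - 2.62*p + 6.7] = -0.54*p - 2.62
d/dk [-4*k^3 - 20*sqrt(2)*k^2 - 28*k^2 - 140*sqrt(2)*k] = -12*k^2 - 40*sqrt(2)*k - 56*k - 140*sqrt(2)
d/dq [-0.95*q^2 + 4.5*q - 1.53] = 4.5 - 1.9*q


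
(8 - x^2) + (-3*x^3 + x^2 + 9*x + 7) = -3*x^3 + 9*x + 15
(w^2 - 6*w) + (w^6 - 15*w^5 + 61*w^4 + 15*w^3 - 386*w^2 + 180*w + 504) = w^6 - 15*w^5 + 61*w^4 + 15*w^3 - 385*w^2 + 174*w + 504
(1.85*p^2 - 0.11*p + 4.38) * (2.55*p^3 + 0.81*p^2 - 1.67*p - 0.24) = 4.7175*p^5 + 1.218*p^4 + 7.9904*p^3 + 3.2875*p^2 - 7.2882*p - 1.0512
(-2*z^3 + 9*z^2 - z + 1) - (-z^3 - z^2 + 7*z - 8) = -z^3 + 10*z^2 - 8*z + 9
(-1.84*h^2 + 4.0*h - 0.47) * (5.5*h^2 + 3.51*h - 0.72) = -10.12*h^4 + 15.5416*h^3 + 12.7798*h^2 - 4.5297*h + 0.3384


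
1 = 1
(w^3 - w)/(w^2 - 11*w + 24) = (w^3 - w)/(w^2 - 11*w + 24)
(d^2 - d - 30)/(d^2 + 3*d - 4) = (d^2 - d - 30)/(d^2 + 3*d - 4)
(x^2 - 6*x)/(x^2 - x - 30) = x/(x + 5)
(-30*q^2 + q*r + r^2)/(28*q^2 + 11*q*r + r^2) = (-30*q^2 + q*r + r^2)/(28*q^2 + 11*q*r + r^2)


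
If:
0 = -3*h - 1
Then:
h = -1/3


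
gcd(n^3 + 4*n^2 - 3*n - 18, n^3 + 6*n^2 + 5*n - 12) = n + 3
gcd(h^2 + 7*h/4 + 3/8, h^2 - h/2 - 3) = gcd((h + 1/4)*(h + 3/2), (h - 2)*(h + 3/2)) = h + 3/2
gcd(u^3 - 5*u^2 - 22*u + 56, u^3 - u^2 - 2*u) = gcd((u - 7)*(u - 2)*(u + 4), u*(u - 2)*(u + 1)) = u - 2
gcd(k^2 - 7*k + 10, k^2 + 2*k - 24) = 1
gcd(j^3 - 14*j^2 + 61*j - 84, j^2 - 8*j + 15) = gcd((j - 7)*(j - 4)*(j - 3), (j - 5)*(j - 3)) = j - 3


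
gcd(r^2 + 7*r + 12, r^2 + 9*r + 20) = r + 4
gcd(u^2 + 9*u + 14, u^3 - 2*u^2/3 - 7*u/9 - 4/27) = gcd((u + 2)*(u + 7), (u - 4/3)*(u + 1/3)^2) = 1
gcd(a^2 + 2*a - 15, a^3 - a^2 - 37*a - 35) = a + 5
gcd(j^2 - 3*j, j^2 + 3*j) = j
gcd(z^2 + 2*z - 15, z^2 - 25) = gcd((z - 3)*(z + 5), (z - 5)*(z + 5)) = z + 5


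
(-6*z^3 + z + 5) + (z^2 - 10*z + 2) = -6*z^3 + z^2 - 9*z + 7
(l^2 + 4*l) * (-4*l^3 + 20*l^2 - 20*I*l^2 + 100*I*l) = -4*l^5 + 4*l^4 - 20*I*l^4 + 80*l^3 + 20*I*l^3 + 400*I*l^2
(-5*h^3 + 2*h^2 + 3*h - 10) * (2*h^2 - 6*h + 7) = -10*h^5 + 34*h^4 - 41*h^3 - 24*h^2 + 81*h - 70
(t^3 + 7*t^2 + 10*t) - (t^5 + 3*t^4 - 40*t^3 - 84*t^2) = -t^5 - 3*t^4 + 41*t^3 + 91*t^2 + 10*t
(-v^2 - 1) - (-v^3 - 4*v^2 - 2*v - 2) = v^3 + 3*v^2 + 2*v + 1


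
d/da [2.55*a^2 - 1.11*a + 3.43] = 5.1*a - 1.11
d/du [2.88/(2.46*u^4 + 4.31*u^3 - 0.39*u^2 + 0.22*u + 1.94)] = (-28.3392*u^3 - 37.2384*u^2 + 2.2464*u - 0.6336)/(2.46*u^4 + 4.31*u^3 - 0.39*u^2 + 0.22*u + 1.94)^2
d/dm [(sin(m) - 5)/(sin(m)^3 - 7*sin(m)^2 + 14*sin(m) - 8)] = (-2*sin(m)^3 + 22*sin(m)^2 - 70*sin(m) + 62)*cos(m)/(sin(m)^3 - 7*sin(m)^2 + 14*sin(m) - 8)^2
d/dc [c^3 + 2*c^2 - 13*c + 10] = 3*c^2 + 4*c - 13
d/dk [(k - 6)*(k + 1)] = 2*k - 5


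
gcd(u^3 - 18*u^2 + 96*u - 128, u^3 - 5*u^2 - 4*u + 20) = u - 2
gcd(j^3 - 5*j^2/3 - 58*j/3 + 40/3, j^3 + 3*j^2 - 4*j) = j + 4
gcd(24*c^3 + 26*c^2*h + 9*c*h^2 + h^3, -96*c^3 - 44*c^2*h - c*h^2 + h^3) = 12*c^2 + 7*c*h + h^2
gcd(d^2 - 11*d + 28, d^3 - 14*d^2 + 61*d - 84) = d^2 - 11*d + 28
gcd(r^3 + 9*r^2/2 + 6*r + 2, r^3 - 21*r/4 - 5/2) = r^2 + 5*r/2 + 1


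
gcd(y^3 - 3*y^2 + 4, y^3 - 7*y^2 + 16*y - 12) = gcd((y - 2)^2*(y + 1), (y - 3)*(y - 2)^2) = y^2 - 4*y + 4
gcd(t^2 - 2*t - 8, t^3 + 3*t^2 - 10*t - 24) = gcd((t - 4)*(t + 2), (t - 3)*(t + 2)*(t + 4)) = t + 2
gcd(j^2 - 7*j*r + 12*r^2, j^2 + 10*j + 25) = 1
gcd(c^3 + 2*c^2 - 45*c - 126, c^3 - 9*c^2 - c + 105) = c^2 - 4*c - 21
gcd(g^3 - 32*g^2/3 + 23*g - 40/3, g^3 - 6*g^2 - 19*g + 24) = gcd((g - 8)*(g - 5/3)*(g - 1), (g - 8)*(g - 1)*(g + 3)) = g^2 - 9*g + 8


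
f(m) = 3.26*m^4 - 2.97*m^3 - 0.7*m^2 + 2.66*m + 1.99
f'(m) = 13.04*m^3 - 8.91*m^2 - 1.4*m + 2.66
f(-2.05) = 76.76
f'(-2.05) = -144.26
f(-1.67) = 34.78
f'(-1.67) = -80.58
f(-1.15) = 8.22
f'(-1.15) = -27.35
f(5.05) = 1735.30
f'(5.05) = 1447.75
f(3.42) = 330.08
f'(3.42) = 415.28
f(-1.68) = 35.60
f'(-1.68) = -81.97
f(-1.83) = 49.54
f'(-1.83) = -104.53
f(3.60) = 411.48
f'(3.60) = 490.54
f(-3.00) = 331.96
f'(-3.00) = -425.41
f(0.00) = 1.99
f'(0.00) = 2.66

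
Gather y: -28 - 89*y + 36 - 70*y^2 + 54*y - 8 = -70*y^2 - 35*y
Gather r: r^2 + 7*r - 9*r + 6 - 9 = r^2 - 2*r - 3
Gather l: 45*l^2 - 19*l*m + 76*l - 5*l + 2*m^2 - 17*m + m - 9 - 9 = 45*l^2 + l*(71 - 19*m) + 2*m^2 - 16*m - 18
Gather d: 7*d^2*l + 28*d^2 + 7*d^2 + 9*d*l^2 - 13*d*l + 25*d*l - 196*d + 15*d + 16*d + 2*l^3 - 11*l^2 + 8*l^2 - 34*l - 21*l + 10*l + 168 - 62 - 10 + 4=d^2*(7*l + 35) + d*(9*l^2 + 12*l - 165) + 2*l^3 - 3*l^2 - 45*l + 100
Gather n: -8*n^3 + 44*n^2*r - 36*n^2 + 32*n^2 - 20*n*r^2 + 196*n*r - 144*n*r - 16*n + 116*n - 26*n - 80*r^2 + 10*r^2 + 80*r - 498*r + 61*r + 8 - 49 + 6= -8*n^3 + n^2*(44*r - 4) + n*(-20*r^2 + 52*r + 74) - 70*r^2 - 357*r - 35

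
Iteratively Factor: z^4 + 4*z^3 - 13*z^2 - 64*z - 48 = (z + 4)*(z^3 - 13*z - 12) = (z - 4)*(z + 4)*(z^2 + 4*z + 3) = (z - 4)*(z + 1)*(z + 4)*(z + 3)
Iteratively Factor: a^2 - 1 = (a - 1)*(a + 1)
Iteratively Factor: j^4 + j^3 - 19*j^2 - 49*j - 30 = (j + 3)*(j^3 - 2*j^2 - 13*j - 10) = (j - 5)*(j + 3)*(j^2 + 3*j + 2) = (j - 5)*(j + 1)*(j + 3)*(j + 2)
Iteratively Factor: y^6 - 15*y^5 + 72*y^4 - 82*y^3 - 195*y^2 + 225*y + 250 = (y + 1)*(y^5 - 16*y^4 + 88*y^3 - 170*y^2 - 25*y + 250) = (y - 5)*(y + 1)*(y^4 - 11*y^3 + 33*y^2 - 5*y - 50) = (y - 5)^2*(y + 1)*(y^3 - 6*y^2 + 3*y + 10) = (y - 5)^2*(y - 2)*(y + 1)*(y^2 - 4*y - 5) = (y - 5)^2*(y - 2)*(y + 1)^2*(y - 5)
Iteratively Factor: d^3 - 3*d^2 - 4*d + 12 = (d - 3)*(d^2 - 4) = (d - 3)*(d + 2)*(d - 2)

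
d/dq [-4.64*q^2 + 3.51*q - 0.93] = 3.51 - 9.28*q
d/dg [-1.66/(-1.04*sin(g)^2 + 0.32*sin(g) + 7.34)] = (0.5312 - 3.4528*sin(g))*cos(g)/(-1.04*sin(g)^2 + 0.32*sin(g) + 7.34)^2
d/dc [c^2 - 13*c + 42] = 2*c - 13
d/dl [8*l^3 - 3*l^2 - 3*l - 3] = 24*l^2 - 6*l - 3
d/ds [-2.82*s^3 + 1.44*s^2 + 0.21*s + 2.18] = -8.46*s^2 + 2.88*s + 0.21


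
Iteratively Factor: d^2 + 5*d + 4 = (d + 1)*(d + 4)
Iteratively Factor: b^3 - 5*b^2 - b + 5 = (b + 1)*(b^2 - 6*b + 5) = (b - 5)*(b + 1)*(b - 1)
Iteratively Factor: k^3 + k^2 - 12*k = (k - 3)*(k^2 + 4*k) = k*(k - 3)*(k + 4)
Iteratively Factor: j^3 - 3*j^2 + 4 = (j - 2)*(j^2 - j - 2) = (j - 2)^2*(j + 1)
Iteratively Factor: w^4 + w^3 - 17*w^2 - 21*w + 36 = (w + 3)*(w^3 - 2*w^2 - 11*w + 12) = (w - 4)*(w + 3)*(w^2 + 2*w - 3) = (w - 4)*(w - 1)*(w + 3)*(w + 3)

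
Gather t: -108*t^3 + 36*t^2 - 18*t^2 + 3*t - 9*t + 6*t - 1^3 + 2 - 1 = -108*t^3 + 18*t^2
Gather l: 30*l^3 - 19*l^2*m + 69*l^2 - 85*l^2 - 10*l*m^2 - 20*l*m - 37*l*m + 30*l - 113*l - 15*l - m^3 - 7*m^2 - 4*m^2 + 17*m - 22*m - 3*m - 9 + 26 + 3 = 30*l^3 + l^2*(-19*m - 16) + l*(-10*m^2 - 57*m - 98) - m^3 - 11*m^2 - 8*m + 20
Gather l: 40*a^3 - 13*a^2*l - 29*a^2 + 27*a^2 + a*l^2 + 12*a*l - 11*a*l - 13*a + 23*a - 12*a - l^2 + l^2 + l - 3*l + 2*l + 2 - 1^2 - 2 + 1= 40*a^3 - 2*a^2 + a*l^2 - 2*a + l*(-13*a^2 + a)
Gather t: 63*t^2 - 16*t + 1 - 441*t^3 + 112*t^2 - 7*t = -441*t^3 + 175*t^2 - 23*t + 1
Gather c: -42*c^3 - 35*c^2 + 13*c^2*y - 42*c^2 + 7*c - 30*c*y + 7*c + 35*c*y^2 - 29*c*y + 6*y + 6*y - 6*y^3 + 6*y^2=-42*c^3 + c^2*(13*y - 77) + c*(35*y^2 - 59*y + 14) - 6*y^3 + 6*y^2 + 12*y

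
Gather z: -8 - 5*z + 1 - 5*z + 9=2 - 10*z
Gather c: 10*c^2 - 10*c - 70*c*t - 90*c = 10*c^2 + c*(-70*t - 100)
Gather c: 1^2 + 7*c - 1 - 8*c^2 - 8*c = -8*c^2 - c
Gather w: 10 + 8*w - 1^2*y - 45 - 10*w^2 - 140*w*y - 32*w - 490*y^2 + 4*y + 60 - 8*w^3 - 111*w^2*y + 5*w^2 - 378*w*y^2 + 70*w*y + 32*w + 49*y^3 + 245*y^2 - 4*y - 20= -8*w^3 + w^2*(-111*y - 5) + w*(-378*y^2 - 70*y + 8) + 49*y^3 - 245*y^2 - y + 5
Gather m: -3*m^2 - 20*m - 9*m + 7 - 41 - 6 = -3*m^2 - 29*m - 40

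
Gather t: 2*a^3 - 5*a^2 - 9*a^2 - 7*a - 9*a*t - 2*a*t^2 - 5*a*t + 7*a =2*a^3 - 14*a^2 - 2*a*t^2 - 14*a*t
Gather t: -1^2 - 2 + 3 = 0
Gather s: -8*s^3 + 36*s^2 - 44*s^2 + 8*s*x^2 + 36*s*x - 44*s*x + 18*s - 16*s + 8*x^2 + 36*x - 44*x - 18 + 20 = -8*s^3 - 8*s^2 + s*(8*x^2 - 8*x + 2) + 8*x^2 - 8*x + 2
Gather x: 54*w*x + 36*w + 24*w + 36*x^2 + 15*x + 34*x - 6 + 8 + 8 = 60*w + 36*x^2 + x*(54*w + 49) + 10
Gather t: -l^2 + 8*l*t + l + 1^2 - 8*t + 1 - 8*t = -l^2 + l + t*(8*l - 16) + 2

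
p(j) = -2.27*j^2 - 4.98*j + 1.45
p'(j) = -4.54*j - 4.98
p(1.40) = -9.97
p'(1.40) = -11.34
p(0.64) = -2.67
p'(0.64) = -7.89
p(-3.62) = -10.27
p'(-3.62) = 11.45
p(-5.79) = -45.82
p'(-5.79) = 21.31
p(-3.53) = -9.26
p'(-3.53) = 11.05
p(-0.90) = 4.09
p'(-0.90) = -0.89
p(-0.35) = 2.91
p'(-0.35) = -3.39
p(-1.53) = 3.76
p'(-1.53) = 1.97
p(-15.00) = -434.60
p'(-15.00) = 63.12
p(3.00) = -33.92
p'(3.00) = -18.60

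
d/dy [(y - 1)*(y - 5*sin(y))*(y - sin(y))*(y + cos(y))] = (1 - y)*(y - 5*sin(y))*(y - sin(y))*(sin(y) - 1) + (1 - y)*(y - 5*sin(y))*(y + cos(y))*(cos(y) - 1) + (1 - y)*(y - sin(y))*(y + cos(y))*(5*cos(y) - 1) + (y - 5*sin(y))*(y - sin(y))*(y + cos(y))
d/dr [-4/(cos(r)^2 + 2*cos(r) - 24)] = -8*(cos(r) + 1)*sin(r)/(cos(r)^2 + 2*cos(r) - 24)^2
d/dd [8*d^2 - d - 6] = 16*d - 1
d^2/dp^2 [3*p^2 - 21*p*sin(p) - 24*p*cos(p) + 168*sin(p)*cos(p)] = 21*p*sin(p) + 24*p*cos(p) + 48*sin(p) - 336*sin(2*p) - 42*cos(p) + 6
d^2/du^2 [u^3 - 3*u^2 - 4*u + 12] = 6*u - 6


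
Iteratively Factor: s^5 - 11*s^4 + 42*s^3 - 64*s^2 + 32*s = (s - 4)*(s^4 - 7*s^3 + 14*s^2 - 8*s) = s*(s - 4)*(s^3 - 7*s^2 + 14*s - 8) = s*(s - 4)*(s - 1)*(s^2 - 6*s + 8) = s*(s - 4)^2*(s - 1)*(s - 2)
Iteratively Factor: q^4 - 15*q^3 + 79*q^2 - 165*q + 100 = (q - 4)*(q^3 - 11*q^2 + 35*q - 25) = (q - 5)*(q - 4)*(q^2 - 6*q + 5) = (q - 5)*(q - 4)*(q - 1)*(q - 5)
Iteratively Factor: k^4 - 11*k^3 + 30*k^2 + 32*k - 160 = (k + 2)*(k^3 - 13*k^2 + 56*k - 80) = (k - 5)*(k + 2)*(k^2 - 8*k + 16) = (k - 5)*(k - 4)*(k + 2)*(k - 4)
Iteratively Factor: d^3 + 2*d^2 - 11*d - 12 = (d + 1)*(d^2 + d - 12) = (d - 3)*(d + 1)*(d + 4)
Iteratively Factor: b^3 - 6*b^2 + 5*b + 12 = (b - 3)*(b^2 - 3*b - 4) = (b - 4)*(b - 3)*(b + 1)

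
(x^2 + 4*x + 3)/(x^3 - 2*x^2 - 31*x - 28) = (x + 3)/(x^2 - 3*x - 28)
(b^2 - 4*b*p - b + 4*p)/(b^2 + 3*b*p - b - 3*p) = (b - 4*p)/(b + 3*p)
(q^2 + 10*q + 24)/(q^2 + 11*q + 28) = (q + 6)/(q + 7)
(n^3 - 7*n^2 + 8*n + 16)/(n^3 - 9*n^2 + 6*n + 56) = (n^2 - 3*n - 4)/(n^2 - 5*n - 14)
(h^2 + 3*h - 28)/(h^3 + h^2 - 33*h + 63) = (h - 4)/(h^2 - 6*h + 9)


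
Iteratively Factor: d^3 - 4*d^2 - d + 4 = (d - 4)*(d^2 - 1) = (d - 4)*(d + 1)*(d - 1)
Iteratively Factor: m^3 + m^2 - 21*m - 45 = (m + 3)*(m^2 - 2*m - 15) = (m - 5)*(m + 3)*(m + 3)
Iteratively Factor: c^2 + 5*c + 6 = (c + 3)*(c + 2)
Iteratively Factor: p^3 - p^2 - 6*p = (p)*(p^2 - p - 6) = p*(p + 2)*(p - 3)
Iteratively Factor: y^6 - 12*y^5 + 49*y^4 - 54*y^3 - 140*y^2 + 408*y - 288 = (y - 3)*(y^5 - 9*y^4 + 22*y^3 + 12*y^2 - 104*y + 96) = (y - 3)*(y - 2)*(y^4 - 7*y^3 + 8*y^2 + 28*y - 48) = (y - 3)*(y - 2)^2*(y^3 - 5*y^2 - 2*y + 24) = (y - 4)*(y - 3)*(y - 2)^2*(y^2 - y - 6) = (y - 4)*(y - 3)^2*(y - 2)^2*(y + 2)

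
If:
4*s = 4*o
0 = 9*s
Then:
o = 0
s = 0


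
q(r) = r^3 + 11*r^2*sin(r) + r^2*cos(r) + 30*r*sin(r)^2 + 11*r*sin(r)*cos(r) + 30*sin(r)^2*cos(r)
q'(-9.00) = -714.78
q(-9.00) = -1257.67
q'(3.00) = -55.09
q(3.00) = 28.65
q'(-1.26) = 115.06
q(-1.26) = -40.05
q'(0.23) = 24.26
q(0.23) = 2.63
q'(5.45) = 83.97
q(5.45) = 10.81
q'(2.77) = -57.53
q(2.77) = 41.71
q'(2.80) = -57.53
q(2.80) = 39.99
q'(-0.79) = 41.44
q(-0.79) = -1.89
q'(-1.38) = 123.50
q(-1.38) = -54.44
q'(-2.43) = -60.95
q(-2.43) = -115.24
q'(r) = -r^2*sin(r) + 11*r^2*cos(r) + 3*r^2 - 11*r*sin(r)^2 + 60*r*sin(r)*cos(r) + 22*r*sin(r) + 11*r*cos(r)^2 + 2*r*cos(r) - 30*sin(r)^3 + 30*sin(r)^2 + 60*sin(r)*cos(r)^2 + 11*sin(r)*cos(r)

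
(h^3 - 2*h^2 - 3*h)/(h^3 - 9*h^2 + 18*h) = (h + 1)/(h - 6)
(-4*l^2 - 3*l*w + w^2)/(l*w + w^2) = (-4*l + w)/w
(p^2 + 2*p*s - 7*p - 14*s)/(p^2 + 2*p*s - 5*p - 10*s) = (p - 7)/(p - 5)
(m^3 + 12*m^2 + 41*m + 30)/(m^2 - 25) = (m^2 + 7*m + 6)/(m - 5)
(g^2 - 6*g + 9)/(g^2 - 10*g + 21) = (g - 3)/(g - 7)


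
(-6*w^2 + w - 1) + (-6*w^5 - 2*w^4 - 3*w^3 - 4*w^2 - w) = -6*w^5 - 2*w^4 - 3*w^3 - 10*w^2 - 1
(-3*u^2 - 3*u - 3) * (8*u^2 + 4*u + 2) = -24*u^4 - 36*u^3 - 42*u^2 - 18*u - 6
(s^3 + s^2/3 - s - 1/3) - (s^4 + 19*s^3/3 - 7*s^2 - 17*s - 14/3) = -s^4 - 16*s^3/3 + 22*s^2/3 + 16*s + 13/3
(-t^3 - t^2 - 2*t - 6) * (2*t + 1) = -2*t^4 - 3*t^3 - 5*t^2 - 14*t - 6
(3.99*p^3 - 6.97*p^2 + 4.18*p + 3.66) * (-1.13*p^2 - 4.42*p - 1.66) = -4.5087*p^5 - 9.7597*p^4 + 19.4606*p^3 - 11.0412*p^2 - 23.116*p - 6.0756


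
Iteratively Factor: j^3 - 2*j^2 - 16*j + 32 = (j - 2)*(j^2 - 16) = (j - 4)*(j - 2)*(j + 4)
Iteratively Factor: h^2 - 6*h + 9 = (h - 3)*(h - 3)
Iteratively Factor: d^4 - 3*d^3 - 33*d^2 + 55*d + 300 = (d + 4)*(d^3 - 7*d^2 - 5*d + 75) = (d - 5)*(d + 4)*(d^2 - 2*d - 15) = (d - 5)^2*(d + 4)*(d + 3)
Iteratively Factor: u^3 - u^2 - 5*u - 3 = (u + 1)*(u^2 - 2*u - 3) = (u - 3)*(u + 1)*(u + 1)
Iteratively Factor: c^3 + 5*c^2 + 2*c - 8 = (c + 2)*(c^2 + 3*c - 4) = (c - 1)*(c + 2)*(c + 4)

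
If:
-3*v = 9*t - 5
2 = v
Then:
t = -1/9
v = 2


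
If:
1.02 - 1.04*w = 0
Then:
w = 0.98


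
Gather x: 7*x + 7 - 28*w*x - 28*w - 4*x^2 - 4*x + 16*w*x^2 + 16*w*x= -28*w + x^2*(16*w - 4) + x*(3 - 12*w) + 7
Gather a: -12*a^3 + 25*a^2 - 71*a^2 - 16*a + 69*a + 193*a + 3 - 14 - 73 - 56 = -12*a^3 - 46*a^2 + 246*a - 140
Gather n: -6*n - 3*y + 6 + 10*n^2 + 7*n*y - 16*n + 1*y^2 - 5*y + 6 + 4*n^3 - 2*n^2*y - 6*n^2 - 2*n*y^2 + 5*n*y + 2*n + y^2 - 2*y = 4*n^3 + n^2*(4 - 2*y) + n*(-2*y^2 + 12*y - 20) + 2*y^2 - 10*y + 12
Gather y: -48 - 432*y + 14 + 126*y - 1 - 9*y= -315*y - 35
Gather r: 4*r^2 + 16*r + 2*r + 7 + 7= 4*r^2 + 18*r + 14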